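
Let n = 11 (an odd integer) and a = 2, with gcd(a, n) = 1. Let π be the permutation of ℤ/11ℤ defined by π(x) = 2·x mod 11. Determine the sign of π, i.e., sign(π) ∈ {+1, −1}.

-1

Trace 5: π^k(5) = [5, 10, 9, 7, 3, 6, 1] for k=0..6.
Cycle lengths of π_2 on ℤ/11ℤ: [10, 1]; 2 cycles in total.
n − c = 11 − 2 = 9; sign = (−1)^9 = -1.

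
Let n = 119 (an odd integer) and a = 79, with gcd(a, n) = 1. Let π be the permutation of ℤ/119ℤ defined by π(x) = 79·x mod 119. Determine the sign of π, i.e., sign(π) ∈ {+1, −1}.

-1

Start at x=114: 114 → 81 → 92 → 9 → 116 → 1 → 79 → … (one orbit).
The orbit structure of x ↦ 79x mod 119: 6 orbits of sizes [48, 48, 16, 3, 3, 1].
With 6 cycles on 119 points, sign = (−1)^{119−6} = -1.
The Jacobi symbol (79|119) = -1 (Zolotarev) agrees.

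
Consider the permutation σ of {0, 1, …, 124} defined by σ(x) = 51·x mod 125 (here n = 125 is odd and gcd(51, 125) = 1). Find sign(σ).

+1

Trace 51: π^k(51) = [51, 101, 26, 76, 1] for k=0..4.
Decompose π into cycles: lengths [5, 5, 5, 5, 5, 5, 5, 5, 5, 5, 5, 5, 5, 5, 5, 5, 5, 5, 5, 5, 1, 1, 1, 1, 1, 1, 1, 1, 1, 1, 1, 1, 1, 1, 1, 1, 1, 1, 1, 1, 1, 1, 1, 1, 1] (45 cycles, including the fixed point 0).
n − c = 125 − 45 = 80; sign = (−1)^80 = +1.
The Jacobi symbol (51|125) = +1 (Zolotarev) agrees.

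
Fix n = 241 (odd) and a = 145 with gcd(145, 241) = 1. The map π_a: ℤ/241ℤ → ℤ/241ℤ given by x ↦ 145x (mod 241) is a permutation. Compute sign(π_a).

+1

Trace 151: π^k(151) = [151, 205, 82, 81, 177, 119, 144] for k=0..6.
5 cycles of lengths [60, 60, 60, 60, 1].
5 cycles on 241: each ℓ→(−1)^(ℓ−1), product (−1)^236 = +1.
Zolotarev: (145|241) = +1, matching the cycle-count sign.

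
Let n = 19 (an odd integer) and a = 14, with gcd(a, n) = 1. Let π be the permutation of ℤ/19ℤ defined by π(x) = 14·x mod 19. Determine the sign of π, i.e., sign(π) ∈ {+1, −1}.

-1

Orbit of 18 under x↦14x: [18, 5, 13, 11, 2, 9, 12]… (length divides ord_19(14)).
Cycle lengths of π_14 on ℤ/19ℤ: [18, 1]; 2 cycles in total.
19 − 2 = 17 transpositions; sign(π) = (−1)^17 = -1.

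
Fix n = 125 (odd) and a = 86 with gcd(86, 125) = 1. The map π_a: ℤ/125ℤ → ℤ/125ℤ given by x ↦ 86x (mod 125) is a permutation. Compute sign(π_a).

Trace 86: π^k(86) = [86, 21, 56, 66, 51, 11, 71] for k=0..6.
The orbit structure of x ↦ 86x mod 125: 13 orbits of sizes [25, 25, 25, 25, 5, 5, 5, 5, 1, 1, 1, 1, 1].
13 cycles on 125: each ℓ→(−1)^(ℓ−1), product (−1)^112 = +1.
Via Zolotarev, sign(π_{86}) = (86|125) = +1.

+1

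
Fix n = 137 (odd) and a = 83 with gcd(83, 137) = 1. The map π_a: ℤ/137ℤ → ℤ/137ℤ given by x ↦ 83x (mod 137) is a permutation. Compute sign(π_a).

Orbit of 83 under x↦83x: [83, 39, 86, 14, 66, 135, 108]… (length divides ord_137(83)).
Cycle type of π: 136 + 1; total 2 cycles.
2 cycles on 137: each ℓ→(−1)^(ℓ−1), product (−1)^135 = -1.
Via Zolotarev, sign(π_{83}) = (83|137) = -1.

-1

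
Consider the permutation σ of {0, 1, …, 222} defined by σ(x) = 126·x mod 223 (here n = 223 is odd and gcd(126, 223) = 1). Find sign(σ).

Trace 36: π^k(36) = [36, 76, 210, 146, 110, 34, 47] for k=0..6.
Decompose π into cycles: lengths [111, 111, 1] (3 cycles, including the fixed point 0).
3 cycles on 223: each ℓ→(−1)^(ℓ−1), product (−1)^220 = +1.
The Jacobi symbol (126|223) = +1 (Zolotarev) agrees.

+1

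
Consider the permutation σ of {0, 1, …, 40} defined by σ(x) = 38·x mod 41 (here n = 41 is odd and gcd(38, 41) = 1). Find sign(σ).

-1

Orbit of 14 under x↦38x: [14, 40, 3, 32, 27, 1, 38]… (length divides ord_41(38)).
Cycle lengths of π_38 on ℤ/41ℤ: [8, 8, 8, 8, 8, 1]; 6 cycles in total.
6 cycles on 41: each ℓ→(−1)^(ℓ−1), product (−1)^35 = -1.
Via Zolotarev, sign(π_{38}) = (38|41) = -1.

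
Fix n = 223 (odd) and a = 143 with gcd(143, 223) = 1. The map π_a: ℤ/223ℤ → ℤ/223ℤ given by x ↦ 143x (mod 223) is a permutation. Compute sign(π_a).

Orbit of 16 under x↦143x: [16, 58, 43, 128, 18, 121, 132]… (length divides ord_223(143)).
The orbit structure of x ↦ 143x mod 223: 3 orbits of sizes [111, 111, 1].
n − c = 223 − 3 = 220; sign = (−1)^220 = +1.
The Jacobi symbol (143|223) = +1 (Zolotarev) agrees.

+1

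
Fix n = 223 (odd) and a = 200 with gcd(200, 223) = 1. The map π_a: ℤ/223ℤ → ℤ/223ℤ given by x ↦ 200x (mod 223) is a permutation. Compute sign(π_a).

Orbit of 100 under x↦200x: [100, 153, 49, 211, 53, 119, 162]… (length divides ord_223(200)).
Cycle type of π: 111×2 + 1; total 3 cycles.
With 3 cycles on 223 points, sign = (−1)^{223−3} = +1.

+1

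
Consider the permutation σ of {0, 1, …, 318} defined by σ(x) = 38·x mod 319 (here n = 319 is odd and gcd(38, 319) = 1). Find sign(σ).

Orbit of 80 under x↦38x: [80, 169, 42, 1, 38, 168, 4]… (length divides ord_319(38)).
π_38 has 9 disjoint cycles with lengths [70, 70, 70, 70, 14, 14, 5, 5, 1] on {0,…,318}.
n − c = 319 − 9 = 310; sign = (−1)^310 = +1.

+1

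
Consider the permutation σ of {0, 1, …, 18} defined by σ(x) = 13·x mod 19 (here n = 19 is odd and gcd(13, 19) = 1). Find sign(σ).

Start at x=14: 14 → 11 → 10 → 16 → 18 → 6 → 2 → … (one orbit).
The orbit structure of x ↦ 13x mod 19: 2 orbits of sizes [18, 1].
sign(π) = (−1)^{n − #cycles} = (−1)^{19−2} = (−1)^17 = -1.

-1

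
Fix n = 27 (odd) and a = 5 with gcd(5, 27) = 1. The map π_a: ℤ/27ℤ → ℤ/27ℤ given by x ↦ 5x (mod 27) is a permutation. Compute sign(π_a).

Start at x=4: 4 → 20 → 19 → 14 → 16 → 26 → 22 → … (one orbit).
The orbit structure of x ↦ 5x mod 27: 4 orbits of sizes [18, 6, 2, 1].
4 cycles on 27: each ℓ→(−1)^(ℓ−1), product (−1)^23 = -1.
Check: (5/27) = -1 by Zolotarev.

-1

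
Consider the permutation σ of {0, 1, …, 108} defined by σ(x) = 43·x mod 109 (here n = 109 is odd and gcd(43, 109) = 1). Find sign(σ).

+1

Start at x=16: 16 → 34 → 45 → 82 → 38 → 108 → 66 → … (one orbit).
7 cycles of lengths [18, 18, 18, 18, 18, 18, 1].
109 − 7 = 102 transpositions; sign(π) = (−1)^102 = +1.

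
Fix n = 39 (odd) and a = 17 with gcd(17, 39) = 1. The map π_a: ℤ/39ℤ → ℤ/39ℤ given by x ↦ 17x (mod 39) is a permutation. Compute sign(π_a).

-1

Orbit of 22 under x↦17x: [22, 23, 1, 17, 16, 38]… (length divides ord_39(17)).
The orbit structure of x ↦ 17x mod 39: 8 orbits of sizes [6, 6, 6, 6, 6, 6, 2, 1].
sign(π) = (−1)^{n − #cycles} = (−1)^{39−8} = (−1)^31 = -1.
Zolotarev: (17|39) = -1, matching the cycle-count sign.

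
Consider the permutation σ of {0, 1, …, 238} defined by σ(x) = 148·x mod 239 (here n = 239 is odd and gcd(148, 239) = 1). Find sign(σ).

Start at x=136: 136 → 52 → 48 → 173 → 31 → 47 → 25 → … (one orbit).
2 cycles of lengths [238, 1].
sign(π) = (−1)^{n − #cycles} = (−1)^{239−2} = (−1)^237 = -1.
The Jacobi symbol (148|239) = -1 (Zolotarev) agrees.

-1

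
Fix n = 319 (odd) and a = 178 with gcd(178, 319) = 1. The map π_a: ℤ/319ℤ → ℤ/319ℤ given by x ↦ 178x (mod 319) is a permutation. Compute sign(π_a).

-1

Orbit of 82 under x↦178x: [82, 241, 152, 260, 25, 303, 23]… (length divides ord_319(178)).
Cycle lengths of π_178 on ℤ/319ℤ: [70, 70, 70, 70, 14, 14, 10, 1]; 8 cycles in total.
n − c = 319 − 8 = 311; sign = (−1)^311 = -1.
The Jacobi symbol (178|319) = -1 (Zolotarev) agrees.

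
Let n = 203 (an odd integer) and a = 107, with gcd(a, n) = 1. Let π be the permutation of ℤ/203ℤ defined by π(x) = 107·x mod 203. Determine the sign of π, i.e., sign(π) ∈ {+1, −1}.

Orbit of 65 under x↦107x: [65, 53, 190, 30, 165, 197, 170]… (length divides ord_203(107)).
The orbit structure of x ↦ 107x mod 203: 15 orbits of sizes [21, 21, 21, 21, 21, 21, 21, 21, 7, 7, 7, 7, 3, 3, 1].
15 cycles on 203: each ℓ→(−1)^(ℓ−1), product (−1)^188 = +1.

+1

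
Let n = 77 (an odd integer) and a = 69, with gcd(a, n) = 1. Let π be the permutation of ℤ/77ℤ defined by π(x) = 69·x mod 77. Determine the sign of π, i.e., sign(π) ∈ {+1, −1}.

Start at x=69: 69 → 64 → 27 → 15 → 34 → 36 → 20 → … (one orbit).
The orbit structure of x ↦ 69x mod 77: 12 orbits of sizes [10, 10, 10, 10, 10, 10, 5, 5, 2, 2, 2, 1].
With 12 cycles on 77 points, sign = (−1)^{77−12} = -1.

-1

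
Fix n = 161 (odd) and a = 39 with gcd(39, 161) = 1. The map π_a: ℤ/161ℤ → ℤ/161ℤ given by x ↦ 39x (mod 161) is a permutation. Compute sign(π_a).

+1

Orbit of 127 under x↦39x: [127, 123, 128, 1, 39, 72, 71]… (length divides ord_161(39)).
Cycle lengths of π_39 on ℤ/161ℤ: [33, 33, 33, 33, 11, 11, 3, 3, 1]; 9 cycles in total.
n − c = 161 − 9 = 152; sign = (−1)^152 = +1.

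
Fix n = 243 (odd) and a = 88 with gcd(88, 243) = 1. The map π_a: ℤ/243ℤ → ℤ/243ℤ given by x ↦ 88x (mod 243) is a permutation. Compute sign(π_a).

Trace 163: π^k(163) = [163, 7, 130, 19, 214, 121, 199] for k=0..6.
Cycle type of π: 81×2 + 27×2 + 9×2 + 3×2 + 1×3; total 11 cycles.
With 11 cycles on 243 points, sign = (−1)^{243−11} = +1.

+1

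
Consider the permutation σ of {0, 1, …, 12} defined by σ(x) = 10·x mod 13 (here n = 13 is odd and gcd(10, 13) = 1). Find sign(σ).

+1

Start at x=3: 3 → 4 → 1 → 10 → 9 → 12 → 3 (one orbit).
Cycle lengths of π_10 on ℤ/13ℤ: [6, 6, 1]; 3 cycles in total.
3 cycles on 13: each ℓ→(−1)^(ℓ−1), product (−1)^10 = +1.
(10|13)_J = +1 (Zolotarev's lemma cross-check).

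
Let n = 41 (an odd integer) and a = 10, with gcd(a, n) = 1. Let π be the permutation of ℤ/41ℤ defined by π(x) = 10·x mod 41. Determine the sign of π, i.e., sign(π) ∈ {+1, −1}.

+1

Trace 1: π^k(1) = [1, 10, 18, 16, 37] for k=0..4.
9 cycles of lengths [5, 5, 5, 5, 5, 5, 5, 5, 1].
9 cycles on 41: each ℓ→(−1)^(ℓ−1), product (−1)^32 = +1.
Via Zolotarev, sign(π_{10}) = (10|41) = +1.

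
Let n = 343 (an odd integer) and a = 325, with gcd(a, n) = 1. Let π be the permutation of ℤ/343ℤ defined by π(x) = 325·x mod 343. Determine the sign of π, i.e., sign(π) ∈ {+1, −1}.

-1

Trace 18: π^k(18) = [18, 19, 1, 325, 324, 342] for k=0..5.
Decompose π into cycles: lengths [6, 6, 6, 6, 6, 6, 6, 6, 6, 6, 6, 6, 6, 6, 6, 6, 6, 6, 6, 6, 6, 6, 6, 6, 6, 6, 6, 6, 6, 6, 6, 6, 6, 6, 6, 6, 6, 6, 6, 6, 6, 6, 6, 6, 6, 6, 6, 6, 6, 6, 6, 6, 6, 6, 6, 6, 6, 1] (58 cycles, including the fixed point 0).
With 58 cycles on 343 points, sign = (−1)^{343−58} = -1.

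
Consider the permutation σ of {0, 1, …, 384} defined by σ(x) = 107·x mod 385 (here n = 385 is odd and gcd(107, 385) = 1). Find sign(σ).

Orbit of 81 under x↦107x: [81, 197, 289, 123, 71, 282, 144]… (length divides ord_385(107)).
The orbit structure of x ↦ 107x mod 385: 15 orbits of sizes [60, 60, 60, 60, 30, 30, 20, 20, 12, 12, 10, 4, 3, 3, 1].
With 15 cycles on 385 points, sign = (−1)^{385−15} = +1.

+1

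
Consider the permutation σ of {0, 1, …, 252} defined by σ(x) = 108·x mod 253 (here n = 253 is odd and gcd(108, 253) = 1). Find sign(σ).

+1

Trace 9: π^k(9) = [9, 213, 234, 225, 12, 31, 59] for k=0..6.
The orbit structure of x ↦ 108x mod 253: 9 orbits of sizes [55, 55, 55, 55, 11, 11, 5, 5, 1].
253 − 9 = 244 transpositions; sign(π) = (−1)^244 = +1.
Check: (108/253) = +1 by Zolotarev.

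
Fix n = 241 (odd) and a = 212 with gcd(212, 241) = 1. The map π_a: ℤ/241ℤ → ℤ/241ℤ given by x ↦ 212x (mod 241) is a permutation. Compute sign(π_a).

Trace 64: π^k(64) = [64, 72, 81, 61, 159, 209, 205] for k=0..6.
Decompose π into cycles: lengths [120, 120, 1] (3 cycles, including the fixed point 0).
sign(π) = (−1)^{n − #cycles} = (−1)^{241−3} = (−1)^238 = +1.
Via Zolotarev, sign(π_{212}) = (212|241) = +1.

+1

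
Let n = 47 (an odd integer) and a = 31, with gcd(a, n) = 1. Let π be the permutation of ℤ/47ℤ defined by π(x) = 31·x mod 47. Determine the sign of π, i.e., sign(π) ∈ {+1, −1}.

Orbit of 3 under x↦31x: [3, 46, 16, 26, 7, 29, 6]… (length divides ord_47(31)).
The orbit structure of x ↦ 31x mod 47: 2 orbits of sizes [46, 1].
2 cycles on 47: each ℓ→(−1)^(ℓ−1), product (−1)^45 = -1.
(31|47)_J = -1 (Zolotarev's lemma cross-check).

-1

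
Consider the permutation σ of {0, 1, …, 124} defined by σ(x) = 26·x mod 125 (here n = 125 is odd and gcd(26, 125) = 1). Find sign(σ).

Orbit of 26 under x↦26x: [26, 51, 76, 101, 1]… (length divides ord_125(26)).
The orbit structure of x ↦ 26x mod 125: 45 orbits of sizes [5, 5, 5, 5, 5, 5, 5, 5, 5, 5, 5, 5, 5, 5, 5, 5, 5, 5, 5, 5, 1, 1, 1, 1, 1, 1, 1, 1, 1, 1, 1, 1, 1, 1, 1, 1, 1, 1, 1, 1, 1, 1, 1, 1, 1].
45 cycles on 125: each ℓ→(−1)^(ℓ−1), product (−1)^80 = +1.
Via Zolotarev, sign(π_{26}) = (26|125) = +1.

+1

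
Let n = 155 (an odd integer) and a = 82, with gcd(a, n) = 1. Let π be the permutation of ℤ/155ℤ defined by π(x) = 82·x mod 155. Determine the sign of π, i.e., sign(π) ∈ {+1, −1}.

-1

Orbit of 1 under x↦82x: [1, 82, 59, 33, 71, 87, 4]… (length divides ord_155(82)).
Cycle type of π: 60×2 + 15×2 + 4 + 1; total 6 cycles.
n − c = 155 − 6 = 149; sign = (−1)^149 = -1.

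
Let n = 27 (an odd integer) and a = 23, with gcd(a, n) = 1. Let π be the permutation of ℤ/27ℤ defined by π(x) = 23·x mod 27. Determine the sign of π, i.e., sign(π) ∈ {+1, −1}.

-1

Start at x=8: 8 → 22 → 20 → 1 → 23 → 16 → 17 → … (one orbit).
Decompose π into cycles: lengths [18, 6, 2, 1] (4 cycles, including the fixed point 0).
Σ(ℓ_i−1) = 27−4 = 23; sign = (−1)^23 = -1.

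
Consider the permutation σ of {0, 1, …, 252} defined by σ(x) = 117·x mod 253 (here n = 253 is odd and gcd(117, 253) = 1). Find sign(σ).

Start at x=6: 6 → 196 → 162 → 232 → 73 → 192 → 200 → … (one orbit).
6 cycles of lengths [110, 110, 11, 11, 10, 1].
6 cycles on 253: each ℓ→(−1)^(ℓ−1), product (−1)^247 = -1.
Via Zolotarev, sign(π_{117}) = (117|253) = -1.

-1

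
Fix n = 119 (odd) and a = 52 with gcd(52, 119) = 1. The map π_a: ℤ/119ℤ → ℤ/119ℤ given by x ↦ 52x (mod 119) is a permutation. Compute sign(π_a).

-1

Orbit of 103 under x↦52x: [103, 1, 52, 86, 69, 18]… (length divides ord_119(52)).
Cycle lengths of π_52 on ℤ/119ℤ: [6, 6, 6, 6, 6, 6, 6, 6, 6, 6, 6, 6, 6, 6, 6, 6, 6, 1, 1, 1, 1, 1, 1, 1, 1, 1, 1, 1, 1, 1, 1, 1, 1, 1]; 34 cycles in total.
119 − 34 = 85 transpositions; sign(π) = (−1)^85 = -1.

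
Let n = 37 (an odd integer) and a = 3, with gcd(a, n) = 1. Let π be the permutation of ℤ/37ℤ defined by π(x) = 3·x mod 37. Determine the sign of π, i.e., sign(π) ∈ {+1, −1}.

Trace 3: π^k(3) = [3, 9, 27, 7, 21, 26, 4] for k=0..6.
Cycle lengths of π_3 on ℤ/37ℤ: [18, 18, 1]; 3 cycles in total.
Σ(ℓ_i−1) = 37−3 = 34; sign = (−1)^34 = +1.
Zolotarev: (3|37) = +1, matching the cycle-count sign.

+1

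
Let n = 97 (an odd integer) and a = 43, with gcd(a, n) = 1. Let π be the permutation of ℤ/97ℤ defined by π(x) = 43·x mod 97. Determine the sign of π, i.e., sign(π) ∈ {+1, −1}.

Start at x=47: 47 → 81 → 88 → 1 → 43 → 6 → 64 → … (one orbit).
Cycle type of π: 24×4 + 1; total 5 cycles.
n − c = 97 − 5 = 92; sign = (−1)^92 = +1.

+1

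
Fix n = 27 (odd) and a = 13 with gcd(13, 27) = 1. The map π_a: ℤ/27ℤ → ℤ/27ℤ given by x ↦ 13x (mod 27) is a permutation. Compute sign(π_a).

Start at x=19: 19 → 4 → 25 → 1 → 13 → 7 → 10 → … (one orbit).
Cycle type of π: 9×2 + 3×2 + 1×3; total 7 cycles.
Σ(ℓ_i−1) = 27−7 = 20; sign = (−1)^20 = +1.

+1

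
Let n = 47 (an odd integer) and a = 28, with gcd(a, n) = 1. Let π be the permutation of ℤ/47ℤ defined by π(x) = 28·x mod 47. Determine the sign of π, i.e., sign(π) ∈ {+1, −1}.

+1

Start at x=24: 24 → 14 → 16 → 25 → 42 → 1 → 28 → … (one orbit).
Decompose π into cycles: lengths [23, 23, 1] (3 cycles, including the fixed point 0).
3 cycles on 47: each ℓ→(−1)^(ℓ−1), product (−1)^44 = +1.
Check: (28/47) = +1 by Zolotarev.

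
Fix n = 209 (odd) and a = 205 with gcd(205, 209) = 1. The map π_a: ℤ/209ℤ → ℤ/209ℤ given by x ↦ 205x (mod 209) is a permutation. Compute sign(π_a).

Orbit of 10 under x↦205x: [10, 169, 160, 196, 52, 1, 205]… (length divides ord_209(205)).
Decompose π into cycles: lengths [90, 90, 18, 10, 1] (5 cycles, including the fixed point 0).
sign(π) = (−1)^{n − #cycles} = (−1)^{209−5} = (−1)^204 = +1.

+1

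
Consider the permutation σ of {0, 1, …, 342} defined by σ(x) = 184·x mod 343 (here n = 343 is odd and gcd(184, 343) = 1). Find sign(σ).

+1

Orbit of 158 under x↦184x: [158, 260, 163, 151, 1, 184, 242]… (length divides ord_343(184)).
7 cycles of lengths [147, 147, 21, 21, 3, 3, 1].
sign(π) = (−1)^{n − #cycles} = (−1)^{343−7} = (−1)^336 = +1.
Via Zolotarev, sign(π_{184}) = (184|343) = +1.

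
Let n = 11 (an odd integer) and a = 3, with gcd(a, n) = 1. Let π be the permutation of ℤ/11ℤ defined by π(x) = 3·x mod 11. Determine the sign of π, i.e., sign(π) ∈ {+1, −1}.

+1

Orbit of 5 under x↦3x: [5, 4, 1, 3, 9]… (length divides ord_11(3)).
3 cycles of lengths [5, 5, 1].
With 3 cycles on 11 points, sign = (−1)^{11−3} = +1.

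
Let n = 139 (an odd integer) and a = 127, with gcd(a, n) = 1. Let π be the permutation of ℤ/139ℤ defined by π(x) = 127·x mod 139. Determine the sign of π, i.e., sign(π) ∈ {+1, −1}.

Orbit of 38 under x↦127x: [38, 100, 51, 83, 116, 137, 24]… (length divides ord_139(127)).
3 cycles of lengths [69, 69, 1].
139 − 3 = 136 transpositions; sign(π) = (−1)^136 = +1.
Zolotarev: (127|139) = +1, matching the cycle-count sign.

+1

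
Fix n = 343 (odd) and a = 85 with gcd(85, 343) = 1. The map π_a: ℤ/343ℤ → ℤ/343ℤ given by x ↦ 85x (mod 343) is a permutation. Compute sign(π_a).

Start at x=1: 1 → 85 → 22 → 155 → 141 → 323 → 15 → … (one orbit).
The orbit structure of x ↦ 85x mod 343: 19 orbits of sizes [49, 49, 49, 49, 49, 49, 7, 7, 7, 7, 7, 7, 1, 1, 1, 1, 1, 1, 1].
With 19 cycles on 343 points, sign = (−1)^{343−19} = +1.
Via Zolotarev, sign(π_{85}) = (85|343) = +1.

+1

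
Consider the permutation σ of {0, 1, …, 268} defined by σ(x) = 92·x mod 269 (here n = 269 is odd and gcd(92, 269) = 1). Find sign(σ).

Orbit of 208 under x↦92x: [208, 37, 176, 52, 211, 44, 13]… (length divides ord_269(92)).
Cycle type of π: 134×2 + 1; total 3 cycles.
3 cycles on 269: each ℓ→(−1)^(ℓ−1), product (−1)^266 = +1.

+1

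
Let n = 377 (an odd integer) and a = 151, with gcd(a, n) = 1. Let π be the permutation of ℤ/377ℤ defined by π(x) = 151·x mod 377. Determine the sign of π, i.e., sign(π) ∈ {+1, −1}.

-1

Trace 109: π^k(109) = [109, 248, 125, 25, 5, 1, 151] for k=0..6.
18 cycles of lengths [28, 28, 28, 28, 28, 28, 28, 28, 28, 28, 28, 28, 14, 14, 4, 4, 4, 1].
18 cycles on 377: each ℓ→(−1)^(ℓ−1), product (−1)^359 = -1.
Check: (151/377) = -1 by Zolotarev.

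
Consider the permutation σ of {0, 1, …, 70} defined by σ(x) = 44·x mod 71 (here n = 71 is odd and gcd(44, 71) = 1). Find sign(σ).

-1

Start at x=5: 5 → 7 → 24 → 62 → 30 → 42 → 2 → … (one orbit).
Cycle lengths of π_44 on ℤ/71ℤ: [70, 1]; 2 cycles in total.
n − c = 71 − 2 = 69; sign = (−1)^69 = -1.
The Jacobi symbol (44|71) = -1 (Zolotarev) agrees.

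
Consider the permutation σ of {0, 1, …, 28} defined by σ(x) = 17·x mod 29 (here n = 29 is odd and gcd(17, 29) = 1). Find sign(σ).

Trace 17: π^k(17) = [17, 28, 12, 1] for k=0..3.
Cycle lengths of π_17 on ℤ/29ℤ: [4, 4, 4, 4, 4, 4, 4, 1]; 8 cycles in total.
Σ(ℓ_i−1) = 29−8 = 21; sign = (−1)^21 = -1.
(17|29)_J = -1 (Zolotarev's lemma cross-check).

-1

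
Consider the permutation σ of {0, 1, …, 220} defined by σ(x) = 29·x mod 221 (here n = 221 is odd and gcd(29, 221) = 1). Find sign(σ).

-1

Start at x=144: 144 → 198 → 217 → 105 → 172 → 126 → 118 → … (one orbit).
Cycle lengths of π_29 on ℤ/221ℤ: [48, 48, 48, 48, 16, 3, 3, 3, 3, 1]; 10 cycles in total.
With 10 cycles on 221 points, sign = (−1)^{221−10} = -1.
The Jacobi symbol (29|221) = -1 (Zolotarev) agrees.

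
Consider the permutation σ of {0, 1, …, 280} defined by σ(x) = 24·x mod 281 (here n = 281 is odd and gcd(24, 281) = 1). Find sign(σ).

-1

Orbit of 45 under x↦24x: [45, 237, 68, 227, 109, 87, 121]… (length divides ord_281(24)).
The orbit structure of x ↦ 24x mod 281: 2 orbits of sizes [280, 1].
281 − 2 = 279 transpositions; sign(π) = (−1)^279 = -1.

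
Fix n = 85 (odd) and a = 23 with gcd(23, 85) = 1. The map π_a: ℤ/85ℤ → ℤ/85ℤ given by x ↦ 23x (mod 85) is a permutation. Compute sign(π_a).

Orbit of 9 under x↦23x: [9, 37, 1, 23, 19, 12, 21]… (length divides ord_85(23)).
π_23 has 7 disjoint cycles with lengths [16, 16, 16, 16, 16, 4, 1] on {0,…,84}.
sign(π) = (−1)^{n − #cycles} = (−1)^{85−7} = (−1)^78 = +1.
Check: (23/85) = +1 by Zolotarev.

+1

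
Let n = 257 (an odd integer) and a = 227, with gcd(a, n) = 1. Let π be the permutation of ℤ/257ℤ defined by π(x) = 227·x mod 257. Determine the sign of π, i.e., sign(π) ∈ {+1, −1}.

+1

Orbit of 60 under x↦227x: [60, 256, 30, 128, 15, 64, 136]… (length divides ord_257(227)).
Decompose π into cycles: lengths [32, 32, 32, 32, 32, 32, 32, 32, 1] (9 cycles, including the fixed point 0).
9 cycles on 257: each ℓ→(−1)^(ℓ−1), product (−1)^248 = +1.
Zolotarev: (227|257) = +1, matching the cycle-count sign.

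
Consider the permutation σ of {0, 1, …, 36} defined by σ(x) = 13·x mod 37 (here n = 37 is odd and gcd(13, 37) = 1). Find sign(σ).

Orbit of 35 under x↦13x: [35, 11, 32, 9, 6, 4, 15]… (length divides ord_37(13)).
π_13 has 2 disjoint cycles with lengths [36, 1] on {0,…,36}.
With 2 cycles on 37 points, sign = (−1)^{37−2} = -1.
Check: (13/37) = -1 by Zolotarev.

-1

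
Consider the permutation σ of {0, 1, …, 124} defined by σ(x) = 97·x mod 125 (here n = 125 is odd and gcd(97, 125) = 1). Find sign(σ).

Trace 121: π^k(121) = [121, 112, 114, 58, 1, 97, 34] for k=0..6.
Cycle lengths of π_97 on ℤ/125ℤ: [100, 20, 4, 1]; 4 cycles in total.
sign(π) = (−1)^{n − #cycles} = (−1)^{125−4} = (−1)^121 = -1.

-1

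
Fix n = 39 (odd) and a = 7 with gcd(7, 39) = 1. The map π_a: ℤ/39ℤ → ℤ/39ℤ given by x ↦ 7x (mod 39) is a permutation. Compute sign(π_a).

Start at x=28: 28 → 1 → 7 → 10 → 31 → 22 → 37 → … (one orbit).
Cycle lengths of π_7 on ℤ/39ℤ: [12, 12, 12, 1, 1, 1]; 6 cycles in total.
n − c = 39 − 6 = 33; sign = (−1)^33 = -1.
(7|39)_J = -1 (Zolotarev's lemma cross-check).

-1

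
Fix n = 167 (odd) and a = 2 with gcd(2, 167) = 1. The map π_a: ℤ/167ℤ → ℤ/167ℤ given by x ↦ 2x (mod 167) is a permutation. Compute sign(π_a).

+1

Orbit of 18 under x↦2x: [18, 36, 72, 144, 121, 75, 150]… (length divides ord_167(2)).
The orbit structure of x ↦ 2x mod 167: 3 orbits of sizes [83, 83, 1].
With 3 cycles on 167 points, sign = (−1)^{167−3} = +1.
Check: (2/167) = +1 by Zolotarev.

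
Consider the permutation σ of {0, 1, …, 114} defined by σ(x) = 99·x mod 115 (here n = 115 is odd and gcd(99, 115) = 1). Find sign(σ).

-1

Start at x=36: 36 → 114 → 16 → 89 → 71 → 14 → 6 → … (one orbit).
π_99 has 8 disjoint cycles with lengths [22, 22, 22, 22, 22, 2, 2, 1] on {0,…,114}.
n − c = 115 − 8 = 107; sign = (−1)^107 = -1.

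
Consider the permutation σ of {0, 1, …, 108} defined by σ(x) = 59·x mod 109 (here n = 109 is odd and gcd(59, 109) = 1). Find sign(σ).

Trace 81: π^k(81) = [81, 92, 87, 10, 45, 39, 12] for k=0..6.
Cycle lengths of π_59 on ℤ/109ℤ: [108, 1]; 2 cycles in total.
Σ(ℓ_i−1) = 109−2 = 107; sign = (−1)^107 = -1.

-1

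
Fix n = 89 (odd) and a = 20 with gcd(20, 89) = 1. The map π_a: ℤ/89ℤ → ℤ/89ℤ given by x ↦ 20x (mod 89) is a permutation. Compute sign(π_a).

+1

Start at x=44: 44 → 79 → 67 → 5 → 11 → 42 → 39 → … (one orbit).
Cycle type of π: 44×2 + 1; total 3 cycles.
3 cycles on 89: each ℓ→(−1)^(ℓ−1), product (−1)^86 = +1.
Check: (20/89) = +1 by Zolotarev.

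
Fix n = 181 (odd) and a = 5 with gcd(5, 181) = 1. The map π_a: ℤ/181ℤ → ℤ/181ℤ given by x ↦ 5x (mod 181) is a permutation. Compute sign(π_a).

+1

Trace 27: π^k(27) = [27, 135, 132, 117, 42, 29, 145] for k=0..6.
Cycle lengths of π_5 on ℤ/181ℤ: [15, 15, 15, 15, 15, 15, 15, 15, 15, 15, 15, 15, 1]; 13 cycles in total.
Σ(ℓ_i−1) = 181−13 = 168; sign = (−1)^168 = +1.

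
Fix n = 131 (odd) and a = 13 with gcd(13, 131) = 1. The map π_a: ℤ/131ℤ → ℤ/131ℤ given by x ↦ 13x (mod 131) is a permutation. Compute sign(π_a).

+1

Trace 91: π^k(91) = [91, 4, 52, 21, 11, 12, 25] for k=0..6.
Cycle type of π: 65×2 + 1; total 3 cycles.
sign(π) = (−1)^{n − #cycles} = (−1)^{131−3} = (−1)^128 = +1.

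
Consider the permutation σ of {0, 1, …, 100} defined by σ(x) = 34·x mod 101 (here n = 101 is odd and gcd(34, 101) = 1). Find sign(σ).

-1

Trace 85: π^k(85) = [85, 62, 88, 63, 21, 7, 36] for k=0..6.
Cycle type of π: 100 + 1; total 2 cycles.
n − c = 101 − 2 = 99; sign = (−1)^99 = -1.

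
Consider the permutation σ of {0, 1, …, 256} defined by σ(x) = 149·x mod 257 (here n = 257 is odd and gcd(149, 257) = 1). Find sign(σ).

-1

Orbit of 164 under x↦149x: [164, 21, 45, 23, 86, 221, 33]… (length divides ord_257(149)).
Cycle lengths of π_149 on ℤ/257ℤ: [256, 1]; 2 cycles in total.
n − c = 257 − 2 = 255; sign = (−1)^255 = -1.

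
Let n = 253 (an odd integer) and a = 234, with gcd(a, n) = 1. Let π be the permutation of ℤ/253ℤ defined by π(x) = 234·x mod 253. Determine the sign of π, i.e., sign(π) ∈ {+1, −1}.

Trace 146: π^k(146) = [146, 9, 82, 213, 1, 234, 108] for k=0..6.
Decompose π into cycles: lengths [55, 55, 55, 55, 11, 11, 5, 5, 1] (9 cycles, including the fixed point 0).
9 cycles on 253: each ℓ→(−1)^(ℓ−1), product (−1)^244 = +1.

+1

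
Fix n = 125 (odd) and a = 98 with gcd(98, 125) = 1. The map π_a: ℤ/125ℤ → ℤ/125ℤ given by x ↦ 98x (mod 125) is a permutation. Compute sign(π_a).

Orbit of 119 under x↦98x: [119, 37, 1, 98, 104, 67, 66]… (length divides ord_125(98)).
π_98 has 4 disjoint cycles with lengths [100, 20, 4, 1] on {0,…,124}.
4 cycles on 125: each ℓ→(−1)^(ℓ−1), product (−1)^121 = -1.
Zolotarev: (98|125) = -1, matching the cycle-count sign.

-1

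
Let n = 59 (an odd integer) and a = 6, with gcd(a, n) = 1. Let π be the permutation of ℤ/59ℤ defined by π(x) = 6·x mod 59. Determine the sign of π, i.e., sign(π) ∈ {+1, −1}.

-1

Start at x=1: 1 → 6 → 36 → 39 → 57 → 47 → 46 → … (one orbit).
Decompose π into cycles: lengths [58, 1] (2 cycles, including the fixed point 0).
sign(π) = (−1)^{n − #cycles} = (−1)^{59−2} = (−1)^57 = -1.
Zolotarev: (6|59) = -1, matching the cycle-count sign.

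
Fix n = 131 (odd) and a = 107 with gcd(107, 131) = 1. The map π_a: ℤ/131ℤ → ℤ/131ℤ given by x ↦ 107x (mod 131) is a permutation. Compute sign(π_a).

Start at x=52: 52 → 62 → 84 → 80 → 45 → 99 → 113 → … (one orbit).
The orbit structure of x ↦ 107x mod 131: 11 orbits of sizes [13, 13, 13, 13, 13, 13, 13, 13, 13, 13, 1].
11 cycles on 131: each ℓ→(−1)^(ℓ−1), product (−1)^120 = +1.

+1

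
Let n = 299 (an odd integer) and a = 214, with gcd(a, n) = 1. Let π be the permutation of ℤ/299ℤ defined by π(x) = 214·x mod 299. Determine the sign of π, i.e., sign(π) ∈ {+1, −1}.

+1

Trace 293: π^k(293) = [293, 211, 5, 173, 245, 105, 45] for k=0..6.
π_214 has 5 disjoint cycles with lengths [132, 132, 22, 12, 1] on {0,…,298}.
n − c = 299 − 5 = 294; sign = (−1)^294 = +1.
Check: (214/299) = +1 by Zolotarev.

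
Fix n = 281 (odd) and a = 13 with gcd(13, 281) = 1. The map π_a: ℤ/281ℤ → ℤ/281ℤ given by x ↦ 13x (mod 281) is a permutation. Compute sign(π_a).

Orbit of 121 under x↦13x: [121, 168, 217, 11, 143, 173, 1]… (length divides ord_281(13)).
Cycle lengths of π_13 on ℤ/281ℤ: [280, 1]; 2 cycles in total.
2 cycles on 281: each ℓ→(−1)^(ℓ−1), product (−1)^279 = -1.
(13|281)_J = -1 (Zolotarev's lemma cross-check).

-1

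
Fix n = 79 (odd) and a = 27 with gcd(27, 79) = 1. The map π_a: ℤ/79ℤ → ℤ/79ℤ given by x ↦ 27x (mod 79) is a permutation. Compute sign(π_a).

Orbit of 41 under x↦27x: [41, 1, 27, 18, 12, 8, 58]… (length divides ord_79(27)).
4 cycles of lengths [26, 26, 26, 1].
sign(π) = (−1)^{n − #cycles} = (−1)^{79−4} = (−1)^75 = -1.

-1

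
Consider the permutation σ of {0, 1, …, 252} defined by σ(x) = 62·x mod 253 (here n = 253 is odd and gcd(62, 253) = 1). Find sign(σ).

Start at x=85: 85 → 210 → 117 → 170 → 167 → 234 → 87 → … (one orbit).
Decompose π into cycles: lengths [110, 110, 11, 11, 10, 1] (6 cycles, including the fixed point 0).
With 6 cycles on 253 points, sign = (−1)^{253−6} = -1.

-1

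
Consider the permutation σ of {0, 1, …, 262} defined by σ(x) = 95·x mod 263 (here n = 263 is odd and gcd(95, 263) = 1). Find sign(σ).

Start at x=258: 258 → 51 → 111 → 25 → 8 → 234 → 138 → … (one orbit).
Cycle lengths of π_95 on ℤ/263ℤ: [131, 131, 1]; 3 cycles in total.
With 3 cycles on 263 points, sign = (−1)^{263−3} = +1.
Zolotarev: (95|263) = +1, matching the cycle-count sign.

+1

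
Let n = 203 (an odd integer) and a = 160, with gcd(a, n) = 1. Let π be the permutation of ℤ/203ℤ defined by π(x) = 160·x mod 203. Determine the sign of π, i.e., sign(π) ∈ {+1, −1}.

+1

Start at x=169: 169 → 41 → 64 → 90 → 190 → 153 → 120 → … (one orbit).
11 cycles of lengths [28, 28, 28, 28, 28, 28, 28, 2, 2, 2, 1].
sign(π) = (−1)^{n − #cycles} = (−1)^{203−11} = (−1)^192 = +1.
(160|203)_J = +1 (Zolotarev's lemma cross-check).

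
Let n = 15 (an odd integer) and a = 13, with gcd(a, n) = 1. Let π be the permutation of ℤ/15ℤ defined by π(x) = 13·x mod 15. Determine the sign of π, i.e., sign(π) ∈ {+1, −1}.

Orbit of 1 under x↦13x: [1, 13, 4, 7]… (length divides ord_15(13)).
Cycle lengths of π_13 on ℤ/15ℤ: [4, 4, 4, 1, 1, 1]; 6 cycles in total.
n − c = 15 − 6 = 9; sign = (−1)^9 = -1.

-1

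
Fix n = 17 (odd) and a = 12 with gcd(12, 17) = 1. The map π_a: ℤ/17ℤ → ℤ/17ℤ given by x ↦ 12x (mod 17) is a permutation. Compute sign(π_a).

Start at x=7: 7 → 16 → 5 → 9 → 6 → 4 → 14 → … (one orbit).
The orbit structure of x ↦ 12x mod 17: 2 orbits of sizes [16, 1].
17 − 2 = 15 transpositions; sign(π) = (−1)^15 = -1.
(12|17)_J = -1 (Zolotarev's lemma cross-check).

-1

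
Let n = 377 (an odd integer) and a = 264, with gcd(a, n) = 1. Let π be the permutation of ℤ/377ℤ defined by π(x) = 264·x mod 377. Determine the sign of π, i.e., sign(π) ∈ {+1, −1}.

Trace 373: π^k(373) = [373, 75, 196, 95, 198, 246, 100] for k=0..6.
π_264 has 8 disjoint cycles with lengths [84, 84, 84, 84, 28, 6, 6, 1] on {0,…,376}.
Σ(ℓ_i−1) = 377−8 = 369; sign = (−1)^369 = -1.
Via Zolotarev, sign(π_{264}) = (264|377) = -1.

-1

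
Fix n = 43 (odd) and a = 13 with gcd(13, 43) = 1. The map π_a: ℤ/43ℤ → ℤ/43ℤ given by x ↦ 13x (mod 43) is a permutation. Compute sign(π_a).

Trace 17: π^k(17) = [17, 6, 35, 25, 24, 11, 14] for k=0..6.
The orbit structure of x ↦ 13x mod 43: 3 orbits of sizes [21, 21, 1].
Σ(ℓ_i−1) = 43−3 = 40; sign = (−1)^40 = +1.

+1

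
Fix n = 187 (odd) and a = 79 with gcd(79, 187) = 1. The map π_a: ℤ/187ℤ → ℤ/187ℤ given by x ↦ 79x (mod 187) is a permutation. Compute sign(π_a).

Orbit of 160 under x↦79x: [160, 111, 167, 103, 96, 104, 175]… (length divides ord_187(79)).
Decompose π into cycles: lengths [80, 80, 16, 10, 1] (5 cycles, including the fixed point 0).
5 cycles on 187: each ℓ→(−1)^(ℓ−1), product (−1)^182 = +1.

+1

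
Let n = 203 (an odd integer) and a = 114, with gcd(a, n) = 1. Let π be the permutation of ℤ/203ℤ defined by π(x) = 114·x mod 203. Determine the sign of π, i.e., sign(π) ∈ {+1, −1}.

-1

Trace 67: π^k(67) = [67, 127, 65, 102, 57, 2, 25] for k=0..6.
π_114 has 6 disjoint cycles with lengths [84, 84, 28, 3, 3, 1] on {0,…,202}.
n − c = 203 − 6 = 197; sign = (−1)^197 = -1.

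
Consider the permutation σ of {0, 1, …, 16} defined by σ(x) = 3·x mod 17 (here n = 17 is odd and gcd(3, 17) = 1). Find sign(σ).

Trace 7: π^k(7) = [7, 4, 12, 2, 6, 1, 3] for k=0..6.
2 cycles of lengths [16, 1].
2 cycles on 17: each ℓ→(−1)^(ℓ−1), product (−1)^15 = -1.

-1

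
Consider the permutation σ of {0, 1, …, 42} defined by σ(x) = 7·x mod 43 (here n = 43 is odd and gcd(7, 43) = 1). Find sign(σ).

-1

Start at x=36: 36 → 37 → 1 → 7 → 6 → 42 → 36 (one orbit).
Decompose π into cycles: lengths [6, 6, 6, 6, 6, 6, 6, 1] (8 cycles, including the fixed point 0).
n − c = 43 − 8 = 35; sign = (−1)^35 = -1.
The Jacobi symbol (7|43) = -1 (Zolotarev) agrees.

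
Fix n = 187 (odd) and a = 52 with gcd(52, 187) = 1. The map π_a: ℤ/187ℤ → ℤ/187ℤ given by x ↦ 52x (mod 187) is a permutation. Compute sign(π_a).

-1

Orbit of 171 under x↦52x: [171, 103, 120, 69, 35, 137, 18]… (length divides ord_187(52)).
34 cycles of lengths [10, 10, 10, 10, 10, 10, 10, 10, 10, 10, 10, 10, 10, 10, 10, 10, 10, 1, 1, 1, 1, 1, 1, 1, 1, 1, 1, 1, 1, 1, 1, 1, 1, 1].
34 cycles on 187: each ℓ→(−1)^(ℓ−1), product (−1)^153 = -1.
Check: (52/187) = -1 by Zolotarev.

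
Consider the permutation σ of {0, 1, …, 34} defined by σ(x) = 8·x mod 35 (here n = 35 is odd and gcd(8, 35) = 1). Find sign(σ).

-1

Orbit of 1 under x↦8x: [1, 8, 29, 22]… (length divides ord_35(8)).
The orbit structure of x ↦ 8x mod 35: 14 orbits of sizes [4, 4, 4, 4, 4, 4, 4, 1, 1, 1, 1, 1, 1, 1].
n − c = 35 − 14 = 21; sign = (−1)^21 = -1.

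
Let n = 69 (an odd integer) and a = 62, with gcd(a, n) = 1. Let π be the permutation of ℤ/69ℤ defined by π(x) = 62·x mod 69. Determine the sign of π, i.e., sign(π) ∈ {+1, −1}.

Orbit of 8 under x↦62x: [8, 13, 47, 16, 26, 25, 32]… (length divides ord_69(62)).
Cycle type of π: 22×2 + 11×2 + 2 + 1; total 6 cycles.
6 cycles on 69: each ℓ→(−1)^(ℓ−1), product (−1)^63 = -1.
(62|69)_J = -1 (Zolotarev's lemma cross-check).

-1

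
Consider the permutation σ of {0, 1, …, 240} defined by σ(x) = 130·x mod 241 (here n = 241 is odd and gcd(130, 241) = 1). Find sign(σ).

Orbit of 8 under x↦130x: [8, 76, 240, 111, 211, 197, 64]… (length divides ord_241(130)).
Decompose π into cycles: lengths [16, 16, 16, 16, 16, 16, 16, 16, 16, 16, 16, 16, 16, 16, 16, 1] (16 cycles, including the fixed point 0).
Σ(ℓ_i−1) = 241−16 = 225; sign = (−1)^225 = -1.

-1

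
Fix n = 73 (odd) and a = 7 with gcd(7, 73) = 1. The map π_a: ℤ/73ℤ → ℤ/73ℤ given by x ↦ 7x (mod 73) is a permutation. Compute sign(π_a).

Orbit of 66 under x↦7x: [66, 24, 22, 8, 56, 27, 43]… (length divides ord_73(7)).
π_7 has 4 disjoint cycles with lengths [24, 24, 24, 1] on {0,…,72}.
4 cycles on 73: each ℓ→(−1)^(ℓ−1), product (−1)^69 = -1.

-1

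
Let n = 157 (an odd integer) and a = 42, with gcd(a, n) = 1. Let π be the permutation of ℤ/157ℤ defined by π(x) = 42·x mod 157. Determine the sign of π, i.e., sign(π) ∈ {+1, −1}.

+1

Trace 48: π^k(48) = [48, 132, 49, 17, 86, 1, 42] for k=0..6.
3 cycles of lengths [78, 78, 1].
3 cycles on 157: each ℓ→(−1)^(ℓ−1), product (−1)^154 = +1.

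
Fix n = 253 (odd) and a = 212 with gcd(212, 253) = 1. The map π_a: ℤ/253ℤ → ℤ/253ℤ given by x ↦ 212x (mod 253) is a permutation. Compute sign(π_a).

-1

Trace 152: π^k(152) = [152, 93, 235, 232, 102, 119, 181] for k=0..6.
Cycle type of π: 110×2 + 22 + 5×2 + 1; total 6 cycles.
253 − 6 = 247 transpositions; sign(π) = (−1)^247 = -1.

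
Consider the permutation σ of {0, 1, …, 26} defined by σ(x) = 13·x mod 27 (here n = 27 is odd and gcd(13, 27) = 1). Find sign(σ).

+1

Trace 10: π^k(10) = [10, 22, 16, 19, 4, 25, 1] for k=0..6.
Cycle lengths of π_13 on ℤ/27ℤ: [9, 9, 3, 3, 1, 1, 1]; 7 cycles in total.
Σ(ℓ_i−1) = 27−7 = 20; sign = (−1)^20 = +1.
Via Zolotarev, sign(π_{13}) = (13|27) = +1.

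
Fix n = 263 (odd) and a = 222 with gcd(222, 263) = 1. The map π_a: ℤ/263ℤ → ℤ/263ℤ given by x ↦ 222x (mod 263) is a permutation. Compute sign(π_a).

+1

Start at x=6: 6 → 17 → 92 → 173 → 8 → 198 → 35 → … (one orbit).
Cycle type of π: 131×2 + 1; total 3 cycles.
With 3 cycles on 263 points, sign = (−1)^{263−3} = +1.
The Jacobi symbol (222|263) = +1 (Zolotarev) agrees.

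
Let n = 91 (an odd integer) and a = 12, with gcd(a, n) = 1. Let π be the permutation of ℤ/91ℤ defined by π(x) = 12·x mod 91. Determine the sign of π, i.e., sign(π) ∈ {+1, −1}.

Orbit of 12 under x↦12x: [12, 53, 90, 79, 38, 1]… (length divides ord_91(12)).
20 cycles of lengths [6, 6, 6, 6, 6, 6, 6, 6, 6, 6, 6, 6, 6, 2, 2, 2, 2, 2, 2, 1].
n − c = 91 − 20 = 71; sign = (−1)^71 = -1.
The Jacobi symbol (12|91) = -1 (Zolotarev) agrees.

-1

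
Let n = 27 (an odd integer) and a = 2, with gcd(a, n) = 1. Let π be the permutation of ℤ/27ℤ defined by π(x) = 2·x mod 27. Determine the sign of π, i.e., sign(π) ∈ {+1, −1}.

Trace 19: π^k(19) = [19, 11, 22, 17, 7, 14, 1] for k=0..6.
Decompose π into cycles: lengths [18, 6, 2, 1] (4 cycles, including the fixed point 0).
n − c = 27 − 4 = 23; sign = (−1)^23 = -1.
(2|27)_J = -1 (Zolotarev's lemma cross-check).

-1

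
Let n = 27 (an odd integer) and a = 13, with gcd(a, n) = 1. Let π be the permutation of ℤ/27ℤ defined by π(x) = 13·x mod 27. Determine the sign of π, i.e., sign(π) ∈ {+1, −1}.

Orbit of 1 under x↦13x: [1, 13, 7, 10, 22, 16, 19]… (length divides ord_27(13)).
Cycle lengths of π_13 on ℤ/27ℤ: [9, 9, 3, 3, 1, 1, 1]; 7 cycles in total.
With 7 cycles on 27 points, sign = (−1)^{27−7} = +1.

+1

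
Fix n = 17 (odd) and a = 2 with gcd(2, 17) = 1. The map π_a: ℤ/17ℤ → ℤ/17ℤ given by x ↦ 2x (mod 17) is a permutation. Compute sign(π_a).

Start at x=15: 15 → 13 → 9 → 1 → 2 → 4 → 8 → … (one orbit).
The orbit structure of x ↦ 2x mod 17: 3 orbits of sizes [8, 8, 1].
With 3 cycles on 17 points, sign = (−1)^{17−3} = +1.
(2|17)_J = +1 (Zolotarev's lemma cross-check).

+1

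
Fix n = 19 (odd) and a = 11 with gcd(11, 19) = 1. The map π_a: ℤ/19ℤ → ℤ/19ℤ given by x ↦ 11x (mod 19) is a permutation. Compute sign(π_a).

Trace 7: π^k(7) = [7, 1, 11] for k=0..2.
Cycle type of π: 3×6 + 1; total 7 cycles.
With 7 cycles on 19 points, sign = (−1)^{19−7} = +1.
The Jacobi symbol (11|19) = +1 (Zolotarev) agrees.

+1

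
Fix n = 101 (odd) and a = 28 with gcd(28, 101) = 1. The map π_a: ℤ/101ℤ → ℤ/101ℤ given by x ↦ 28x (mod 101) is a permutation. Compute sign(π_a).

Start at x=84: 84 → 29 → 4 → 11 → 5 → 39 → 82 → … (one orbit).
Decompose π into cycles: lengths [100, 1] (2 cycles, including the fixed point 0).
With 2 cycles on 101 points, sign = (−1)^{101−2} = -1.
(28|101)_J = -1 (Zolotarev's lemma cross-check).

-1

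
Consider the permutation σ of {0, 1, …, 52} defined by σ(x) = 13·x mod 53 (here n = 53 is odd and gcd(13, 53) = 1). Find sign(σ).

+1

Start at x=15: 15 → 36 → 44 → 42 → 16 → 49 → 1 → … (one orbit).
The orbit structure of x ↦ 13x mod 53: 5 orbits of sizes [13, 13, 13, 13, 1].
5 cycles on 53: each ℓ→(−1)^(ℓ−1), product (−1)^48 = +1.
Check: (13/53) = +1 by Zolotarev.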